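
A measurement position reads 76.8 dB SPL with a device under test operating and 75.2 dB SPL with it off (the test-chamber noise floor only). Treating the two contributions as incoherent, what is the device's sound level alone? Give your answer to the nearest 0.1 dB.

71.7 dB SPL

Background correction is a power subtraction:
L_src = 10·log₁₀(10^(76.8/10) − 10^(75.2/10)) = 10·log₁₀(14750000) = 71.7 dB SPL.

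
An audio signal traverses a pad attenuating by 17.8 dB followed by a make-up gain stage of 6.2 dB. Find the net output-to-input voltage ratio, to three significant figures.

0.263

Net gain = (−17.8) + 6.2 = -11.6 dB.
Voltage ratio = 10^(-11.6/20) = 0.263.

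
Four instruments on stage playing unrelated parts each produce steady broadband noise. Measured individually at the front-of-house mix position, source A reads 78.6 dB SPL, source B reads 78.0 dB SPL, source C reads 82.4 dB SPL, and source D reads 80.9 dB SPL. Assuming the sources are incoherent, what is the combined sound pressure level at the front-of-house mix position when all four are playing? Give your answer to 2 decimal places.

86.36 dB SPL

Uncorrelated sources add in intensity (power), not in dB.
L_total = 10·log₁₀(10^(78.6/10) + 10^(78.0/10) + 10^(82.4/10) + 10^(80.9/10)) = 10·log₁₀(432300000) = 86.36 dB SPL.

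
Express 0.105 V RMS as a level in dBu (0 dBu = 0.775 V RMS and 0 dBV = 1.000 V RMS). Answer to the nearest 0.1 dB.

dBu = 20·log₁₀(V / 0.775 V).
20·log₁₀(0.105/0.775) = -17.4 dBu.

-17.4 dBu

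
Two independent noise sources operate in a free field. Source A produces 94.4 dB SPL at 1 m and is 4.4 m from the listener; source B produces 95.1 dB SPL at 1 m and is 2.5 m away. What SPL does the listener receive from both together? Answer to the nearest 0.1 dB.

88.2 dB SPL

At the listener: L_A = 94.4 − 20·log₁₀(4.4) = 81.53 dB; L_B = 95.1 − 20·log₁₀(2.5) = 87.14 dB.
Combined: 10·log₁₀(10^(81.53/10)+10^(87.14/10)) = 88.2 dB SPL.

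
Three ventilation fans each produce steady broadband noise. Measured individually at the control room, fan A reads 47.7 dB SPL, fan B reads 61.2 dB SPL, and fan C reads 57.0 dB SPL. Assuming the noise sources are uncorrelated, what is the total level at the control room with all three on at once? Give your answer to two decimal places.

62.74 dB SPL

Incoherent sources sum as intensities:
L_total = 10·log₁₀(10^(47.7/10) + 10^(61.2/10) + 10^(57.0/10)) = 10·log₁₀(1878000) = 62.74 dB SPL.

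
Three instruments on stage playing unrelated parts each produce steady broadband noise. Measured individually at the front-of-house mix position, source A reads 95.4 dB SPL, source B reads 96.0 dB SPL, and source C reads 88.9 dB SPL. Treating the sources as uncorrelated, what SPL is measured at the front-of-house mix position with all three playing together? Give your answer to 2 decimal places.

Uncorrelated sources add in intensity (power), not in dB.
L_total = 10·log₁₀(10^(95.4/10) + 10^(96.0/10) + 10^(88.9/10)) = 10·log₁₀(8225000000) = 99.15 dB SPL.

99.15 dB SPL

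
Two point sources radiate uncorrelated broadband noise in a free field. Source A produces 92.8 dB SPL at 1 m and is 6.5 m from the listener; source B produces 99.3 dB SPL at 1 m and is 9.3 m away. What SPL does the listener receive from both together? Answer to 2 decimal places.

At the listener: L_A = 92.8 − 20·log₁₀(6.5) = 76.542 dB; L_B = 99.3 − 20·log₁₀(9.3) = 79.930 dB.
Combined: 10·log₁₀(10^(76.542/10)+10^(79.930/10)) = 81.57 dB SPL.

81.57 dB SPL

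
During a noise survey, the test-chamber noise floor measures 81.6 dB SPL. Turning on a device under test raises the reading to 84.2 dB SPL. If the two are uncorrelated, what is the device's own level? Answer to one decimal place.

80.7 dB SPL

Subtract intensities: L_src = 10·log₁₀(10^(L_total/10) − 10^(L_bg/10)).
L_src = 10·log₁₀(10^(84.2/10) − 10^(81.6/10)) = 10·log₁₀(118500000) = 80.7 dB SPL.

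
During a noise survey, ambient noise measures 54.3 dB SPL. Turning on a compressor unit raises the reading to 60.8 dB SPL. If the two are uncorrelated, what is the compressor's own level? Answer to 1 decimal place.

59.7 dB SPL

Subtract intensities: L_src = 10·log₁₀(10^(L_total/10) − 10^(L_bg/10)).
L_src = 10·log₁₀(10^(60.8/10) − 10^(54.3/10)) = 10·log₁₀(933100) = 59.7 dB SPL.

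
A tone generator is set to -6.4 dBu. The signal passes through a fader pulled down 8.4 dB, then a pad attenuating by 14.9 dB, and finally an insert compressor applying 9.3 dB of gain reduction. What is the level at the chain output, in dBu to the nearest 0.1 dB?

-39.0 dBu

In dB, series stages simply add:
-6.4 − 8.4 − 14.9 − 9.3 = -39.0 dBu.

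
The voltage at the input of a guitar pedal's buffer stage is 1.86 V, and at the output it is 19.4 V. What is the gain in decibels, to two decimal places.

20.37 dB

Voltage is an amplitude quantity, so gain = 20·log₁₀(V_out/V_in).
20·log₁₀(19.4/1.86) = 20·log₁₀(10.43) = 20.37 dB.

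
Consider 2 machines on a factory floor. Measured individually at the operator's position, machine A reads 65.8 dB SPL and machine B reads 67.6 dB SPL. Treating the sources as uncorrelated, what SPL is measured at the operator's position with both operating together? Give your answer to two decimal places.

69.80 dB SPL

Incoherent sources sum as intensities:
L_total = 10·log₁₀(10^(65.8/10) + 10^(67.6/10)) = 10·log₁₀(9556000) = 69.80 dB SPL.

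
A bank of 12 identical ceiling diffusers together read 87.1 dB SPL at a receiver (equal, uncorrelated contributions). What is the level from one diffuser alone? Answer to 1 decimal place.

12 equal incoherent sources add 10·log₁₀(12) = 10.79 dB over one source.
L_one = 87.1 − 10.79 = 76.3 dB SPL.

76.3 dB SPL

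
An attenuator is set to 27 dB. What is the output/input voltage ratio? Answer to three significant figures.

Voltage ratio = 10^(dB/20).
10^(-27/20) = 10^(-1.350) = 0.0447.

0.0447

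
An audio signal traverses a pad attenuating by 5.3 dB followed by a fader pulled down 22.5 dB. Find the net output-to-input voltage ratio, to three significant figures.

0.0407

Net gain = (−5.3) + (−22.5) = -27.8 dB.
Voltage ratio = 10^(-27.8/20) = 0.0407.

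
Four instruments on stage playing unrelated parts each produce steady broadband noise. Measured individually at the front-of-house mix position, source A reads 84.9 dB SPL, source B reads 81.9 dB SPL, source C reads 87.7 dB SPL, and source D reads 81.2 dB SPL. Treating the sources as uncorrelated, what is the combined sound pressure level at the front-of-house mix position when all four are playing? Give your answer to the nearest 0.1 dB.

Uncorrelated sources add in intensity (power), not in dB.
L_total = 10·log₁₀(10^(84.9/10) + 10^(81.9/10) + 10^(87.7/10) + 10^(81.2/10)) = 10·log₁₀(1185000000) = 90.7 dB SPL.

90.7 dB SPL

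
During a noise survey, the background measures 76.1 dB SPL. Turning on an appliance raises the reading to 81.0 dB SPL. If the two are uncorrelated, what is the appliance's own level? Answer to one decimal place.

79.3 dB SPL

Background correction is a power subtraction:
L_src = 10·log₁₀(10^(81.0/10) − 10^(76.1/10)) = 10·log₁₀(85150000) = 79.3 dB SPL.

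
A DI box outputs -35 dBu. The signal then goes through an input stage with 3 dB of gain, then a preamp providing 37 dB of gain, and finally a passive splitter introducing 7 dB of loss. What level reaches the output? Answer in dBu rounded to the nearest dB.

-2 dBu

Gain stages sum in dB:
-35 + 3 + 37 − 7 = -2 dBu.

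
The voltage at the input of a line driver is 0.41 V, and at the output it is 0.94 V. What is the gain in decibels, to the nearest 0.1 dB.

7.2 dB

Voltage is an amplitude quantity, so gain = 20·log₁₀(V_out/V_in).
20·log₁₀(0.94/0.41) = 20·log₁₀(2.293) = 7.2 dB.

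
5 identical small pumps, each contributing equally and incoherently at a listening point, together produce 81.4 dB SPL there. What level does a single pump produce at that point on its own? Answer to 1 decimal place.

74.4 dB SPL

5 equal incoherent sources add 10·log₁₀(5) = 6.99 dB over one source.
L_one = 81.4 − 6.99 = 74.4 dB SPL.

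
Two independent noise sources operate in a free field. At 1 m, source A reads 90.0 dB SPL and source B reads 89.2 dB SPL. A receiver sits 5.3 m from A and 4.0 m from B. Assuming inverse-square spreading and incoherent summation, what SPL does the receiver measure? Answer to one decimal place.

At the listener: L_A = 90.0 − 20·log₁₀(5.3) = 75.51 dB; L_B = 89.2 − 20·log₁₀(4.0) = 77.16 dB.
Combined: 10·log₁₀(10^(75.51/10)+10^(77.16/10)) = 79.4 dB SPL.

79.4 dB SPL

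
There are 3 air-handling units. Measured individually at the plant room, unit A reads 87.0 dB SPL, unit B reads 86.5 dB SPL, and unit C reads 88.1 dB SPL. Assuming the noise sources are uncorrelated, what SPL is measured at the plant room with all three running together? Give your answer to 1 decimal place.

Incoherent sources sum as intensities:
L_total = 10·log₁₀(10^(87.0/10) + 10^(86.5/10) + 10^(88.1/10)) = 10·log₁₀(1594000000) = 92.0 dB SPL.

92.0 dB SPL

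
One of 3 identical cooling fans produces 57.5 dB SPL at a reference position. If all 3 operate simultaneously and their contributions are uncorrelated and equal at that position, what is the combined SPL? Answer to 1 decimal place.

3 equal incoherent sources raise the level by 10·log₁₀(3) = 4.77 dB.
L_total = 57.5 + 4.77 = 62.3 dB SPL.

62.3 dB SPL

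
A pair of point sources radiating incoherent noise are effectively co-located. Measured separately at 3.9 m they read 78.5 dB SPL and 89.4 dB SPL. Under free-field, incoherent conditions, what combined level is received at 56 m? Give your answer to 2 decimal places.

66.60 dB SPL

Combined at 3.9 m: 10·log₁₀(10^(78.5/10)+10^(89.4/10)) = 89.739 dB SPL.
Then apply −20·log₁₀(56/3.9) = -23.142 dB → 66.60 dB SPL.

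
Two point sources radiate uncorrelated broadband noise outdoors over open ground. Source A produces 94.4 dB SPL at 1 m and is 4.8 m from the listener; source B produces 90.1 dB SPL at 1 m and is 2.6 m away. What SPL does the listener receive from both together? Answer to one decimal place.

At the listener: L_A = 94.4 − 20·log₁₀(4.8) = 80.78 dB; L_B = 90.1 − 20·log₁₀(2.6) = 81.80 dB.
Combined: 10·log₁₀(10^(80.78/10)+10^(81.80/10)) = 84.3 dB SPL.

84.3 dB SPL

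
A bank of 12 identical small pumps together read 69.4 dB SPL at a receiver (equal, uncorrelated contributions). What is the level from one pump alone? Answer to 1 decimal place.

58.6 dB SPL

12 equal incoherent sources add 10·log₁₀(12) = 10.79 dB over one source.
L_one = 69.4 − 10.79 = 58.6 dB SPL.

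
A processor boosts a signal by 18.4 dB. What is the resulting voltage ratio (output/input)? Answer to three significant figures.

8.32

Voltage ratio = 10^(dB/20).
10^(18.4/20) = 10^(0.9200) = 8.32.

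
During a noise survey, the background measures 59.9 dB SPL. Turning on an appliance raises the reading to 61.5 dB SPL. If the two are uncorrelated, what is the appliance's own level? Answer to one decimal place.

56.4 dB SPL

Background correction is a power subtraction:
L_src = 10·log₁₀(10^(61.5/10) − 10^(59.9/10)) = 10·log₁₀(435300) = 56.4 dB SPL.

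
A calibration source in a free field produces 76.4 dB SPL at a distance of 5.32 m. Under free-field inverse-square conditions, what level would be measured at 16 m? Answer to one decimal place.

Inverse-square spreading gives ΔL = −20·log₁₀(d₂/d₁).
ΔL = −20·log₁₀(16/5.32) = -9.56 dB, so L₂ = 76.4 + (-9.56) = 66.8 dB SPL.

66.8 dB SPL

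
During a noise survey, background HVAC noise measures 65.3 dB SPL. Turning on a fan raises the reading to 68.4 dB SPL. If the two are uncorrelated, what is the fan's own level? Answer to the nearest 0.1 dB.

Subtract intensities: L_src = 10·log₁₀(10^(L_total/10) − 10^(L_bg/10)).
L_src = 10·log₁₀(10^(68.4/10) − 10^(65.3/10)) = 10·log₁₀(3530000) = 65.5 dB SPL.

65.5 dB SPL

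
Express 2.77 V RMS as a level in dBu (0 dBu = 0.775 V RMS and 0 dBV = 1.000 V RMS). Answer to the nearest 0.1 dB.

+11.1 dBu

dBu = 20·log₁₀(V / 0.775 V).
20·log₁₀(2.77/0.775) = +11.1 dBu.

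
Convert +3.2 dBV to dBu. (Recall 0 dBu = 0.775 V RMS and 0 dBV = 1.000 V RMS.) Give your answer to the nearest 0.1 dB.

+5.4 dBu

The offset between the scales is 20·log₁₀(0.775/1.000) = −2.214 dB.
So dBu = +3.2 + 2.214 = +5.4 dBu.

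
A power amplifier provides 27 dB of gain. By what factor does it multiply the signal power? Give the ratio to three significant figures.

Power ratio = 10^(dB/10).
10^(27/10) = 10^(2.700) = 501.

501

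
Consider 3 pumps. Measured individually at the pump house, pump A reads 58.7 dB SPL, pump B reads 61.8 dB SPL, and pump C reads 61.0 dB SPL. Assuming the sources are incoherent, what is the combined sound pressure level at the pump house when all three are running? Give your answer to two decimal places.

65.46 dB SPL

Add the sources as powers (linear), then convert back to dB:
L_total = 10·log₁₀(10^(58.7/10) + 10^(61.8/10) + 10^(61.0/10)) = 10·log₁₀(3514000) = 65.46 dB SPL.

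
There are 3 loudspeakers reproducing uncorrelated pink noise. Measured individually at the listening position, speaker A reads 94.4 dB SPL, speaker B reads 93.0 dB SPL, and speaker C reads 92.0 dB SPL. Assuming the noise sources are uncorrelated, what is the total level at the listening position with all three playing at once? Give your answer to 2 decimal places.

98.02 dB SPL

Uncorrelated sources add in intensity (power), not in dB.
L_total = 10·log₁₀(10^(94.4/10) + 10^(93.0/10) + 10^(92.0/10)) = 10·log₁₀(6334000000) = 98.02 dB SPL.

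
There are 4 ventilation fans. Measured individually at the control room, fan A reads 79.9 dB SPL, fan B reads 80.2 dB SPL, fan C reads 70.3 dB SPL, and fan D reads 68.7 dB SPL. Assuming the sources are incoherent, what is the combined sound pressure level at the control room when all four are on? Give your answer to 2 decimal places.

Add the sources as powers (linear), then convert back to dB:
L_total = 10·log₁₀(10^(79.9/10) + 10^(80.2/10) + 10^(70.3/10) + 10^(68.7/10)) = 10·log₁₀(220600000) = 83.44 dB SPL.

83.44 dB SPL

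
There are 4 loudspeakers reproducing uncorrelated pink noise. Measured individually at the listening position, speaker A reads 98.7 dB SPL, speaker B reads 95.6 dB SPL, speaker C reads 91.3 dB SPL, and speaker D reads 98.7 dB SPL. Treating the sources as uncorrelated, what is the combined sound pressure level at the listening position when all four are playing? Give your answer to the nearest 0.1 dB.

103.0 dB SPL

Uncorrelated sources add in intensity (power), not in dB.
L_total = 10·log₁₀(10^(98.7/10) + 10^(95.6/10) + 10^(91.3/10) + 10^(98.7/10)) = 10·log₁₀(19806000000) = 103.0 dB SPL.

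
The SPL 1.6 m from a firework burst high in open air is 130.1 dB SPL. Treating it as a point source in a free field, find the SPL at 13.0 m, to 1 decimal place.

For a point source in a free field, ΔL = −20·log₁₀(d₂/d₁).
ΔL = −20·log₁₀(13.0/1.6) = -18.20 dB, so L₂ = 130.1 + (-18.20) = 111.9 dB SPL.

111.9 dB SPL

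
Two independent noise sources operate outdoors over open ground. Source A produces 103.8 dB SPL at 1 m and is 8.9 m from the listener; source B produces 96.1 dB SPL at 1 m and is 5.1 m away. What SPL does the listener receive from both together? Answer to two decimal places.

At the listener: L_A = 103.8 − 20·log₁₀(8.9) = 84.812 dB; L_B = 96.1 − 20·log₁₀(5.1) = 81.949 dB.
Combined: 10·log₁₀(10^(84.812/10)+10^(81.949/10)) = 86.62 dB SPL.

86.62 dB SPL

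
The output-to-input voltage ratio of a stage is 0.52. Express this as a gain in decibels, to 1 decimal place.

-5.7 dB

Voltage is an amplitude quantity, so gain = 20·log₁₀(V_out/V_in).
20·log₁₀(0.52) = -5.7 dB.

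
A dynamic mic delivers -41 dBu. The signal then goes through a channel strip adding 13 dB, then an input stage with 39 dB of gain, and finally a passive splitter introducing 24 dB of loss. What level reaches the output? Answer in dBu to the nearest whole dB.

-13 dBu

Cascaded gains and losses add directly in dB.
-41 + 13 + 39 − 24 = -13 dBu.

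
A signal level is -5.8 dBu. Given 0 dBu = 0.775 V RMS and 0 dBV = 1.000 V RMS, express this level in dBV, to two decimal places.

-8.01 dBV

The offset between the scales is 20·log₁₀(0.775/1.000) = −2.214 dB.
So dBV = -5.8 − 2.214 = -8.01 dBV.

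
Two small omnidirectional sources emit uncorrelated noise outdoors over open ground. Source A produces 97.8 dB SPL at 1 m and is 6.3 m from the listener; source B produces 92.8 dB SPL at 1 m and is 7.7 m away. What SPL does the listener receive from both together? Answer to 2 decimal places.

At the listener: L_A = 97.8 − 20·log₁₀(6.3) = 81.813 dB; L_B = 92.8 − 20·log₁₀(7.7) = 75.070 dB.
Combined: 10·log₁₀(10^(81.813/10)+10^(75.070/10)) = 82.65 dB SPL.

82.65 dB SPL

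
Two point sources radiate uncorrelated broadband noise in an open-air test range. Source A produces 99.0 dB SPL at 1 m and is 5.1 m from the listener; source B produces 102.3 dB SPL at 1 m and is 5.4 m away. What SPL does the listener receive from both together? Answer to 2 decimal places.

At the listener: L_A = 99.0 − 20·log₁₀(5.1) = 84.849 dB; L_B = 102.3 − 20·log₁₀(5.4) = 87.652 dB.
Combined: 10·log₁₀(10^(84.849/10)+10^(87.652/10)) = 89.48 dB SPL.

89.48 dB SPL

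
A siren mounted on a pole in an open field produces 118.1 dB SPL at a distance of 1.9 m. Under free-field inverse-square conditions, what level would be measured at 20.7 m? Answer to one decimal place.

97.4 dB SPL

Free-field point source: level drops by 20·log₁₀ of the distance ratio.
ΔL = −20·log₁₀(20.7/1.9) = -20.74 dB, so L₂ = 118.1 + (-20.74) = 97.4 dB SPL.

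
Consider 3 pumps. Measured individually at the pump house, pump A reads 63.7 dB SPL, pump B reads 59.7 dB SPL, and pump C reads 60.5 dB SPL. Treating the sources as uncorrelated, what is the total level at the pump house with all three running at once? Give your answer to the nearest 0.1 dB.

Incoherent sources sum as intensities:
L_total = 10·log₁₀(10^(63.7/10) + 10^(59.7/10) + 10^(60.5/10)) = 10·log₁₀(4400000) = 66.4 dB SPL.

66.4 dB SPL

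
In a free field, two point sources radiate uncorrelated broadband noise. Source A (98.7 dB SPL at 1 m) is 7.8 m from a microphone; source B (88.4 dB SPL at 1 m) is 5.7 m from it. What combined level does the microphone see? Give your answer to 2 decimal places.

At the listener: L_A = 98.7 − 20·log₁₀(7.8) = 80.858 dB; L_B = 88.4 − 20·log₁₀(5.7) = 73.283 dB.
Combined: 10·log₁₀(10^(80.858/10)+10^(73.283/10)) = 81.56 dB SPL.

81.56 dB SPL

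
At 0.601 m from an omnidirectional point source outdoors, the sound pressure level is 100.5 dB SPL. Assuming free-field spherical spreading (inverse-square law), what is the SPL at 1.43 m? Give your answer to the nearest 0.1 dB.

93.0 dB SPL

Free-field point source: level drops by 20·log₁₀ of the distance ratio.
ΔL = −20·log₁₀(1.43/0.601) = -7.53 dB, so L₂ = 100.5 + (-7.53) = 93.0 dB SPL.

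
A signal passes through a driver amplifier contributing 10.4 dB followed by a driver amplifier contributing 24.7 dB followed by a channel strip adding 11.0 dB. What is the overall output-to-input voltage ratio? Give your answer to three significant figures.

202

Net gain = 10.4 + 24.7 + 11.0 = 46.1 dB.
Voltage ratio = 10^(46.1/20) = 202.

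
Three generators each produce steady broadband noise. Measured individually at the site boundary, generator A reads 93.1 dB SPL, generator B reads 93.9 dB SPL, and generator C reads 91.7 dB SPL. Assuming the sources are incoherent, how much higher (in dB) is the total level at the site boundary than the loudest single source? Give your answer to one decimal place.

3.9 dB

Add the sources as powers (linear), then convert back to dB:
L_total = 10·log₁₀(10^(93.1/10) + 10^(93.9/10) + 10^(91.7/10)) = 97.76 dB SPL.
Excess over the loudest (93.9 dB): 97.76 − 93.9 = 3.9 dB.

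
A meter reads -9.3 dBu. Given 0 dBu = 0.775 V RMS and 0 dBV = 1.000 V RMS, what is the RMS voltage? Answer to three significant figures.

0.266 V

V = 0.775 V × 10^(-9.3/20).
= 0.775 × 0.3428 = 0.266 V.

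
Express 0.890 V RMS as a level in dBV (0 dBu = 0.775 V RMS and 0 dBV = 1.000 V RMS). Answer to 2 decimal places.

dBV = 20·log₁₀(V / 1.000 V).
20·log₁₀(0.890/1.000) = -1.01 dBV.

-1.01 dBV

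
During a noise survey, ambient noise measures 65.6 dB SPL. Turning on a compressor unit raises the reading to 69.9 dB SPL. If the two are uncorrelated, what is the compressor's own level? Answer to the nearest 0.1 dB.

67.9 dB SPL

Remove the background by subtracting linear intensities:
L_src = 10·log₁₀(10^(69.9/10) − 10^(65.6/10)) = 10·log₁₀(6142000) = 67.9 dB SPL.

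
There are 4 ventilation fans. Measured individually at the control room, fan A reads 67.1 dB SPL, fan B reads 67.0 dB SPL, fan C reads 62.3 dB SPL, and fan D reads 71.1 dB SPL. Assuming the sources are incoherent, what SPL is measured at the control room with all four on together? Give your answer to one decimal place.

Incoherent sources sum as intensities:
L_total = 10·log₁₀(10^(67.1/10) + 10^(67.0/10) + 10^(62.3/10) + 10^(71.1/10)) = 10·log₁₀(24720000) = 73.9 dB SPL.

73.9 dB SPL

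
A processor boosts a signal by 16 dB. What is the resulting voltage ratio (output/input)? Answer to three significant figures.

6.31

Voltage ratio = 10^(dB/20).
10^(16/20) = 10^(0.8000) = 6.31.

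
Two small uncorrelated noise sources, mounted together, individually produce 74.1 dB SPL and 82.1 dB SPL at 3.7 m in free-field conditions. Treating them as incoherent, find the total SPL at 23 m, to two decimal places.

66.87 dB SPL

Combined at 3.7 m: 10·log₁₀(10^(74.1/10)+10^(82.1/10)) = 82.739 dB SPL.
Then apply −20·log₁₀(23/3.7) = -15.871 dB → 66.87 dB SPL.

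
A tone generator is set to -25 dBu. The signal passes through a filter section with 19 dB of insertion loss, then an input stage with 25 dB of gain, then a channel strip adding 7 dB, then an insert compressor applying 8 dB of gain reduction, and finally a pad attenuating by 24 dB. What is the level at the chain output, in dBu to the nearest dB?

In dB, series stages simply add:
-25 − 19 + 25 + 7 − 8 − 24 = -44 dBu.

-44 dBu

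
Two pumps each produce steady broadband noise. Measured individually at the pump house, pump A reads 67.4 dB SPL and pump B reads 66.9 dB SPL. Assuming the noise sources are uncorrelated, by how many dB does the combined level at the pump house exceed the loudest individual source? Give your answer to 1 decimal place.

2.8 dB

Uncorrelated sources add in intensity (power), not in dB.
L_total = 10·log₁₀(10^(67.4/10) + 10^(66.9/10)) = 70.17 dB SPL.
Excess over the loudest (67.4 dB): 70.17 − 67.4 = 2.8 dB.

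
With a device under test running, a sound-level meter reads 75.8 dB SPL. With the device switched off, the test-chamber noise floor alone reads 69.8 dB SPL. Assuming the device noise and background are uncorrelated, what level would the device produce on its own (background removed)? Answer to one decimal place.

74.5 dB SPL

Remove the background by subtracting linear intensities:
L_src = 10·log₁₀(10^(75.8/10) − 10^(69.8/10)) = 10·log₁₀(28470000) = 74.5 dB SPL.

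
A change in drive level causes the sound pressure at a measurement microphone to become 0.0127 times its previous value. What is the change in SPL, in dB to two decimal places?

SPL change from a pressure ratio uses the 20·log₁₀ form:
20·log₁₀(0.0127) = -37.92 dB.

-37.92 dB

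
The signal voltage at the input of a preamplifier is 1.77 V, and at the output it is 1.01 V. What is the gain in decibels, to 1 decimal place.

Voltage is an amplitude quantity, so gain = 20·log₁₀(V_out/V_in).
20·log₁₀(1.01/1.77) = 20·log₁₀(0.5706) = -4.9 dB.

-4.9 dB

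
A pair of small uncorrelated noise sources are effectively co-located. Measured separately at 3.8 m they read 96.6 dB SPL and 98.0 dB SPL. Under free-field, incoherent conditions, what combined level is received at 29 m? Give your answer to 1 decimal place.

82.7 dB SPL

Combined at 3.8 m: 10·log₁₀(10^(96.6/10)+10^(98.0/10)) = 100.37 dB SPL.
Then apply −20·log₁₀(29/3.8) = -17.65 dB → 82.7 dB SPL.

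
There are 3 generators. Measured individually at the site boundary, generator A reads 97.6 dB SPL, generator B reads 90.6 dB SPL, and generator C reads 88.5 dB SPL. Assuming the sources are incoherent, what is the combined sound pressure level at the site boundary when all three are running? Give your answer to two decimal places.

Uncorrelated sources add in intensity (power), not in dB.
L_total = 10·log₁₀(10^(97.6/10) + 10^(90.6/10) + 10^(88.5/10)) = 10·log₁₀(7610000000) = 98.81 dB SPL.

98.81 dB SPL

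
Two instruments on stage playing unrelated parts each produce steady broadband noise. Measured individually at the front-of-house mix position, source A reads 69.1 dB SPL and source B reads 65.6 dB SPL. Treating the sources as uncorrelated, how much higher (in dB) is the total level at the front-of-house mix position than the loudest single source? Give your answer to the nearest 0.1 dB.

Incoherent sources sum as intensities:
L_total = 10·log₁₀(10^(69.1/10) + 10^(65.6/10)) = 70.70 dB SPL.
Excess over the loudest (69.1 dB): 70.70 − 69.1 = 1.6 dB.

1.6 dB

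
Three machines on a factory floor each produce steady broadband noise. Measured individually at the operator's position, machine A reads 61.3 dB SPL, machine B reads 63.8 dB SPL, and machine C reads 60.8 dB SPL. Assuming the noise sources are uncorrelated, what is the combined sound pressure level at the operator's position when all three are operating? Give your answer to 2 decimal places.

66.95 dB SPL

Uncorrelated sources add in intensity (power), not in dB.
L_total = 10·log₁₀(10^(61.3/10) + 10^(63.8/10) + 10^(60.8/10)) = 10·log₁₀(4950000) = 66.95 dB SPL.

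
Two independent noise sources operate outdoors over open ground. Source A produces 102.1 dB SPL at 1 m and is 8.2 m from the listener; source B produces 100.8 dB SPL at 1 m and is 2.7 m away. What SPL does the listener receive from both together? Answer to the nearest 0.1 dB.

At the listener: L_A = 102.1 − 20·log₁₀(8.2) = 83.82 dB; L_B = 100.8 − 20·log₁₀(2.7) = 92.17 dB.
Combined: 10·log₁₀(10^(83.82/10)+10^(92.17/10)) = 92.8 dB SPL.

92.8 dB SPL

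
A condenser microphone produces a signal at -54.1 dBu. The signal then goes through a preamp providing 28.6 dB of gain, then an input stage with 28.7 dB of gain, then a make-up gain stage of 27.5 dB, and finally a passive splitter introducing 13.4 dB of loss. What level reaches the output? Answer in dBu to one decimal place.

+17.3 dBu

In dB, series stages simply add:
-54.1 + 28.6 + 28.7 + 27.5 − 13.4 = +17.3 dBu.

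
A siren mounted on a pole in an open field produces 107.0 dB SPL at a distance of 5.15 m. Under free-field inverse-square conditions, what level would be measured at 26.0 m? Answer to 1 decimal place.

92.9 dB SPL

Free-field point source: level drops by 20·log₁₀ of the distance ratio.
ΔL = −20·log₁₀(26.0/5.15) = -14.06 dB, so L₂ = 107.0 + (-14.06) = 92.9 dB SPL.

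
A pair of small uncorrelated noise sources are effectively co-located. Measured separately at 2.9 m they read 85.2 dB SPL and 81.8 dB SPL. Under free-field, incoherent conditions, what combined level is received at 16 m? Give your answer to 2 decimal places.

72.00 dB SPL

Combined at 2.9 m: 10·log₁₀(10^(85.2/10)+10^(81.8/10)) = 86.835 dB SPL.
Then apply −20·log₁₀(16/2.9) = -14.834 dB → 72.00 dB SPL.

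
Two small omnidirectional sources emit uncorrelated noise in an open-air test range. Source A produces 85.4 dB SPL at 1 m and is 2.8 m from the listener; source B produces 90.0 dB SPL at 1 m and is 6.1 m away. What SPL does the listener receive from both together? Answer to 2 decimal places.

78.52 dB SPL

At the listener: L_A = 85.4 − 20·log₁₀(2.8) = 76.457 dB; L_B = 90.0 − 20·log₁₀(6.1) = 74.293 dB.
Combined: 10·log₁₀(10^(76.457/10)+10^(74.293/10)) = 78.52 dB SPL.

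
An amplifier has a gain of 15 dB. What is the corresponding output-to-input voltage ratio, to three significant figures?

5.62

Voltage ratio = 10^(dB/20).
10^(15/20) = 10^(0.7500) = 5.62.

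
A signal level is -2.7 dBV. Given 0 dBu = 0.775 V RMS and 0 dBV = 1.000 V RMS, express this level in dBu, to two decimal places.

The offset between the scales is 20·log₁₀(0.775/1.000) = −2.214 dB.
So dBu = -2.7 + 2.214 = -0.49 dBu.

-0.49 dBu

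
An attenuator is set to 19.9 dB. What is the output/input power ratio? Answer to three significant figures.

0.0102

Power ratio = 10^(dB/10).
10^(-19.9/10) = 10^(-1.990) = 0.0102.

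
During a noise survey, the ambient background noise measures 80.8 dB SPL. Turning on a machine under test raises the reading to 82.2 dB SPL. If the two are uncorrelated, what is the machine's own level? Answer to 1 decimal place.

Background correction is a power subtraction:
L_src = 10·log₁₀(10^(82.2/10) − 10^(80.8/10)) = 10·log₁₀(45730000) = 76.6 dB SPL.

76.6 dB SPL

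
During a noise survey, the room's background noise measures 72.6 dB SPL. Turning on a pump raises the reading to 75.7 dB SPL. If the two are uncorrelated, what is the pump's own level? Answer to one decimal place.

72.8 dB SPL

Subtract intensities: L_src = 10·log₁₀(10^(L_total/10) − 10^(L_bg/10)).
L_src = 10·log₁₀(10^(75.7/10) − 10^(72.6/10)) = 10·log₁₀(18960000) = 72.8 dB SPL.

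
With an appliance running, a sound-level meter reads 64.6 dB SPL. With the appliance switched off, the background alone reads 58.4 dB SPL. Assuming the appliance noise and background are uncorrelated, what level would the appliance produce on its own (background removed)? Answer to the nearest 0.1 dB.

Remove the background by subtracting linear intensities:
L_src = 10·log₁₀(10^(64.6/10) − 10^(58.4/10)) = 10·log₁₀(2192000) = 63.4 dB SPL.

63.4 dB SPL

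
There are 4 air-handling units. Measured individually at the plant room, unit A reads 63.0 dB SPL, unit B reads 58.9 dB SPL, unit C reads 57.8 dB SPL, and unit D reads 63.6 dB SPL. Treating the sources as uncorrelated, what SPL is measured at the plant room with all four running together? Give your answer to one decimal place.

67.5 dB SPL

Incoherent sources sum as intensities:
L_total = 10·log₁₀(10^(63.0/10) + 10^(58.9/10) + 10^(57.8/10) + 10^(63.6/10)) = 10·log₁₀(5665000) = 67.5 dB SPL.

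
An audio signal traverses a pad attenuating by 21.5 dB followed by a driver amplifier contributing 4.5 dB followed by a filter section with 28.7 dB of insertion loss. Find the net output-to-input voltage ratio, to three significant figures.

0.00519

Net gain = (−21.5) + 4.5 + (−28.7) = -45.7 dB.
Voltage ratio = 10^(-45.7/20) = 0.00519.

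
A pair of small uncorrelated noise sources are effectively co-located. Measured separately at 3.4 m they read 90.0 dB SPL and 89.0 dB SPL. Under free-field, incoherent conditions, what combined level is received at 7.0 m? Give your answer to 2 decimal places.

86.27 dB SPL

Combined at 3.4 m: 10·log₁₀(10^(90.0/10)+10^(89.0/10)) = 92.539 dB SPL.
Then apply −20·log₁₀(7.0/3.4) = -6.272 dB → 86.27 dB SPL.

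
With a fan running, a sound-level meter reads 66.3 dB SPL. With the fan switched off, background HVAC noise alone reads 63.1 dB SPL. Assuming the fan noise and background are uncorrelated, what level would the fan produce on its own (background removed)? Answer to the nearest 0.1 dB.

Subtract intensities: L_src = 10·log₁₀(10^(L_total/10) − 10^(L_bg/10)).
L_src = 10·log₁₀(10^(66.3/10) − 10^(63.1/10)) = 10·log₁₀(2224000) = 63.5 dB SPL.

63.5 dB SPL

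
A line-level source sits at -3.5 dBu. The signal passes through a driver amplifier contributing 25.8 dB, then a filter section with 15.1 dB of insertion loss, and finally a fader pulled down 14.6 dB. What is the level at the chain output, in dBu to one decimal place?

-7.4 dBu

Gain stages sum in dB:
-3.5 + 25.8 − 15.1 − 14.6 = -7.4 dBu.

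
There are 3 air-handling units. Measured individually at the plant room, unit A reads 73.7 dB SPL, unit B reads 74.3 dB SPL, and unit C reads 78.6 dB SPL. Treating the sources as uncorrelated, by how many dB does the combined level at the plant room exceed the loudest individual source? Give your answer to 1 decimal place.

Uncorrelated sources add in intensity (power), not in dB.
L_total = 10·log₁₀(10^(73.7/10) + 10^(74.3/10) + 10^(78.6/10)) = 80.89 dB SPL.
Excess over the loudest (78.6 dB): 80.89 − 78.6 = 2.3 dB.

2.3 dB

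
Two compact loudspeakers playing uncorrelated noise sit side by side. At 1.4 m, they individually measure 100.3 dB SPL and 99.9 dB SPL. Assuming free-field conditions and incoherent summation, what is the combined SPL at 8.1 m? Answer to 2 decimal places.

Combined at 1.4 m: 10·log₁₀(10^(100.3/10)+10^(99.9/10)) = 103.115 dB SPL.
Then apply −20·log₁₀(8.1/1.4) = -15.247 dB → 87.87 dB SPL.

87.87 dB SPL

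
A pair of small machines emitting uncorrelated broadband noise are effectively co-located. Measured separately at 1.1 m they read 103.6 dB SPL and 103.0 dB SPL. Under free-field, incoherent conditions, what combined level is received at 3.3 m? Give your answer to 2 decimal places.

96.78 dB SPL

Combined at 1.1 m: 10·log₁₀(10^(103.6/10)+10^(103.0/10)) = 106.321 dB SPL.
Then apply −20·log₁₀(3.3/1.1) = -9.542 dB → 96.78 dB SPL.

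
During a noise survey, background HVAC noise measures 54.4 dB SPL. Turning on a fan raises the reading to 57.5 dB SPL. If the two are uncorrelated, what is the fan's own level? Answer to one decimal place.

Background correction is a power subtraction:
L_src = 10·log₁₀(10^(57.5/10) − 10^(54.4/10)) = 10·log₁₀(286900) = 54.6 dB SPL.

54.6 dB SPL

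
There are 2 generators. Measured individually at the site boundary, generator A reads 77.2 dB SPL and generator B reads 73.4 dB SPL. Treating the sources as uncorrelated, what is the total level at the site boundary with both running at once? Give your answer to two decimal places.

Uncorrelated sources add in intensity (power), not in dB.
L_total = 10·log₁₀(10^(77.2/10) + 10^(73.4/10)) = 10·log₁₀(74360000) = 78.71 dB SPL.

78.71 dB SPL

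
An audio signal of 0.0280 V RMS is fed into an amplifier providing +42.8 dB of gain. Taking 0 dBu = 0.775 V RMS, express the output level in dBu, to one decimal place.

Input level: 20·log₁₀(0.0280/0.775) = -28.84 dBu.
Output: -28.84 + 42.8 = +14.0 dBu.

+14.0 dBu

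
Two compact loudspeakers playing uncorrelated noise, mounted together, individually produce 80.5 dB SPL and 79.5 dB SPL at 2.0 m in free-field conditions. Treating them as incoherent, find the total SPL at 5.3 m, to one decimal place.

74.6 dB SPL

Combined at 2.0 m: 10·log₁₀(10^(80.5/10)+10^(79.5/10)) = 83.04 dB SPL.
Then apply −20·log₁₀(5.3/2.0) = -8.46 dB → 74.6 dB SPL.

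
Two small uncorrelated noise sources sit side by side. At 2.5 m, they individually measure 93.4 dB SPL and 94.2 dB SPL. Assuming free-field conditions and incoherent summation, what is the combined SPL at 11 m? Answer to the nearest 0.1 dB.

84.0 dB SPL

Combined at 2.5 m: 10·log₁₀(10^(93.4/10)+10^(94.2/10)) = 96.83 dB SPL.
Then apply −20·log₁₀(11/2.5) = -12.87 dB → 84.0 dB SPL.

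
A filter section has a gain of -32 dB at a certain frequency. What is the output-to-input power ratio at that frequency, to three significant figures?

0.000631

Power ratio = 10^(dB/10).
10^(-32/10) = 10^(-3.200) = 0.000631.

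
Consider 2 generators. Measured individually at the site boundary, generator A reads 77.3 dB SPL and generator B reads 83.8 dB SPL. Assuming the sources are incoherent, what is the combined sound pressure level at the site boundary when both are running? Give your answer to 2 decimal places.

Incoherent sources sum as intensities:
L_total = 10·log₁₀(10^(77.3/10) + 10^(83.8/10)) = 10·log₁₀(293600000) = 84.68 dB SPL.

84.68 dB SPL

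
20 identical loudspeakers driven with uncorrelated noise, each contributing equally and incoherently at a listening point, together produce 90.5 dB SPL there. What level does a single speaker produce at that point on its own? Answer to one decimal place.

20 equal incoherent sources add 10·log₁₀(20) = 13.01 dB over one source.
L_one = 90.5 − 13.01 = 77.5 dB SPL.

77.5 dB SPL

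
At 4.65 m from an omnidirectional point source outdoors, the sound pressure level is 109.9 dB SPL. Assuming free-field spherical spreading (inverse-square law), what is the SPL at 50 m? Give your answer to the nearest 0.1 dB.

Free-field point source: level drops by 20·log₁₀ of the distance ratio.
ΔL = −20·log₁₀(50/4.65) = -20.63 dB, so L₂ = 109.9 + (-20.63) = 89.3 dB SPL.

89.3 dB SPL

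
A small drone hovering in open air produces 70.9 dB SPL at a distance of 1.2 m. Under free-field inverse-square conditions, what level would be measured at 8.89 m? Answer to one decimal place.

53.5 dB SPL

For a point source in a free field, ΔL = −20·log₁₀(d₂/d₁).
ΔL = −20·log₁₀(8.89/1.2) = -17.39 dB, so L₂ = 70.9 + (-17.39) = 53.5 dB SPL.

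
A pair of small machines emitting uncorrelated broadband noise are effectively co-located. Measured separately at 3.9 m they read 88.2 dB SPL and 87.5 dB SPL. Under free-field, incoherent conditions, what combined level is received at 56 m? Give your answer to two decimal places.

Combined at 3.9 m: 10·log₁₀(10^(88.2/10)+10^(87.5/10)) = 90.874 dB SPL.
Then apply −20·log₁₀(56/3.9) = -23.142 dB → 67.73 dB SPL.

67.73 dB SPL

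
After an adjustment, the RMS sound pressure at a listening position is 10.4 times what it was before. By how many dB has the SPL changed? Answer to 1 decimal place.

20.3 dB

SPL change from a pressure ratio uses the 20·log₁₀ form:
20·log₁₀(10.4) = 20.3 dB.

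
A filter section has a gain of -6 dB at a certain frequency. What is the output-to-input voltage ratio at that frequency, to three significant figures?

Voltage ratio = 10^(dB/20).
10^(-6/20) = 10^(-0.3000) = 0.501.

0.501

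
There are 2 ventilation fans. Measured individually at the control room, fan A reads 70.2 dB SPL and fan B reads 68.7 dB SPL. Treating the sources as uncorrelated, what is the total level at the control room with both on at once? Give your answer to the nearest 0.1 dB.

72.5 dB SPL

Uncorrelated sources add in intensity (power), not in dB.
L_total = 10·log₁₀(10^(70.2/10) + 10^(68.7/10)) = 10·log₁₀(17880000) = 72.5 dB SPL.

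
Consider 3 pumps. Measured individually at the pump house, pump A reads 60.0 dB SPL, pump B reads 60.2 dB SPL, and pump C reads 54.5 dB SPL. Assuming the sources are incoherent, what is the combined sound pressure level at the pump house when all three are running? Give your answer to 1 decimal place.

63.7 dB SPL

Add the sources as powers (linear), then convert back to dB:
L_total = 10·log₁₀(10^(60.0/10) + 10^(60.2/10) + 10^(54.5/10)) = 10·log₁₀(2329000) = 63.7 dB SPL.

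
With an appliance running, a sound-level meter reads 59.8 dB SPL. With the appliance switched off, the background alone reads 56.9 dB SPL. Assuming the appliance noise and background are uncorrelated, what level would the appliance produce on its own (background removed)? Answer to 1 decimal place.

56.7 dB SPL

Subtract intensities: L_src = 10·log₁₀(10^(L_total/10) − 10^(L_bg/10)).
L_src = 10·log₁₀(10^(59.8/10) − 10^(56.9/10)) = 10·log₁₀(465200) = 56.7 dB SPL.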